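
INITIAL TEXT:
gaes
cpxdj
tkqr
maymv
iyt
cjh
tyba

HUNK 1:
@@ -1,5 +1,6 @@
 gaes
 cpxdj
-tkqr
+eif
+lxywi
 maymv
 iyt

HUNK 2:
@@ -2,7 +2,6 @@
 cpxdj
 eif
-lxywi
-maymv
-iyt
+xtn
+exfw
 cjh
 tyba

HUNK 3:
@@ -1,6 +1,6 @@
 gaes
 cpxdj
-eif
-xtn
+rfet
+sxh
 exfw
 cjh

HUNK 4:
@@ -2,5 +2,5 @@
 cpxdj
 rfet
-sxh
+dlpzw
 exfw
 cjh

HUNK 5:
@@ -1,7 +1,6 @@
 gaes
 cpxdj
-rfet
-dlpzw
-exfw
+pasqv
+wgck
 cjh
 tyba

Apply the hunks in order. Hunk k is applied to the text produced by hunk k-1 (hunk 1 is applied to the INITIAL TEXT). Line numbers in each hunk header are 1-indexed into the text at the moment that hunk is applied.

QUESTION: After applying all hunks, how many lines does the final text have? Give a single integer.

Answer: 6

Derivation:
Hunk 1: at line 1 remove [tkqr] add [eif,lxywi] -> 8 lines: gaes cpxdj eif lxywi maymv iyt cjh tyba
Hunk 2: at line 2 remove [lxywi,maymv,iyt] add [xtn,exfw] -> 7 lines: gaes cpxdj eif xtn exfw cjh tyba
Hunk 3: at line 1 remove [eif,xtn] add [rfet,sxh] -> 7 lines: gaes cpxdj rfet sxh exfw cjh tyba
Hunk 4: at line 2 remove [sxh] add [dlpzw] -> 7 lines: gaes cpxdj rfet dlpzw exfw cjh tyba
Hunk 5: at line 1 remove [rfet,dlpzw,exfw] add [pasqv,wgck] -> 6 lines: gaes cpxdj pasqv wgck cjh tyba
Final line count: 6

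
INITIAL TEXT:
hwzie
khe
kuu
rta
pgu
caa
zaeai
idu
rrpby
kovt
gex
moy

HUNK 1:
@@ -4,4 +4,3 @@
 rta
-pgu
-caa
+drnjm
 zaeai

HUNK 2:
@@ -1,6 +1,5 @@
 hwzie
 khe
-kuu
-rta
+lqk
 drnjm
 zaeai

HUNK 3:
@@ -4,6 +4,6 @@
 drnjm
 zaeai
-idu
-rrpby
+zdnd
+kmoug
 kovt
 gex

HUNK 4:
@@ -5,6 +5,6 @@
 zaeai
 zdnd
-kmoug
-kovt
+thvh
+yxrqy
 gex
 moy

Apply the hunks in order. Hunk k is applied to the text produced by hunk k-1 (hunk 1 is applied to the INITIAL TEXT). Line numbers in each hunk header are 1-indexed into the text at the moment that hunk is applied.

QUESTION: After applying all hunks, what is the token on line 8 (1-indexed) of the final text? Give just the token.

Answer: yxrqy

Derivation:
Hunk 1: at line 4 remove [pgu,caa] add [drnjm] -> 11 lines: hwzie khe kuu rta drnjm zaeai idu rrpby kovt gex moy
Hunk 2: at line 1 remove [kuu,rta] add [lqk] -> 10 lines: hwzie khe lqk drnjm zaeai idu rrpby kovt gex moy
Hunk 3: at line 4 remove [idu,rrpby] add [zdnd,kmoug] -> 10 lines: hwzie khe lqk drnjm zaeai zdnd kmoug kovt gex moy
Hunk 4: at line 5 remove [kmoug,kovt] add [thvh,yxrqy] -> 10 lines: hwzie khe lqk drnjm zaeai zdnd thvh yxrqy gex moy
Final line 8: yxrqy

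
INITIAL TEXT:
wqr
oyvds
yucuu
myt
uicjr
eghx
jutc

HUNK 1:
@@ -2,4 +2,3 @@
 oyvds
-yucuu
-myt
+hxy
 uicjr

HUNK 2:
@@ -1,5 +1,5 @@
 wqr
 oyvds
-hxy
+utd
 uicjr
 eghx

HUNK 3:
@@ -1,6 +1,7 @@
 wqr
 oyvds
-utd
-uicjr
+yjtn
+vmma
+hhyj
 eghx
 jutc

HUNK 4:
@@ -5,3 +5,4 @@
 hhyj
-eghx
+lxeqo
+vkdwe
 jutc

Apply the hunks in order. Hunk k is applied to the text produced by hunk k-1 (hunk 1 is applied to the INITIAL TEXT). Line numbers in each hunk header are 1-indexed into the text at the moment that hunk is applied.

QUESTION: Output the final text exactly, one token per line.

Hunk 1: at line 2 remove [yucuu,myt] add [hxy] -> 6 lines: wqr oyvds hxy uicjr eghx jutc
Hunk 2: at line 1 remove [hxy] add [utd] -> 6 lines: wqr oyvds utd uicjr eghx jutc
Hunk 3: at line 1 remove [utd,uicjr] add [yjtn,vmma,hhyj] -> 7 lines: wqr oyvds yjtn vmma hhyj eghx jutc
Hunk 4: at line 5 remove [eghx] add [lxeqo,vkdwe] -> 8 lines: wqr oyvds yjtn vmma hhyj lxeqo vkdwe jutc

Answer: wqr
oyvds
yjtn
vmma
hhyj
lxeqo
vkdwe
jutc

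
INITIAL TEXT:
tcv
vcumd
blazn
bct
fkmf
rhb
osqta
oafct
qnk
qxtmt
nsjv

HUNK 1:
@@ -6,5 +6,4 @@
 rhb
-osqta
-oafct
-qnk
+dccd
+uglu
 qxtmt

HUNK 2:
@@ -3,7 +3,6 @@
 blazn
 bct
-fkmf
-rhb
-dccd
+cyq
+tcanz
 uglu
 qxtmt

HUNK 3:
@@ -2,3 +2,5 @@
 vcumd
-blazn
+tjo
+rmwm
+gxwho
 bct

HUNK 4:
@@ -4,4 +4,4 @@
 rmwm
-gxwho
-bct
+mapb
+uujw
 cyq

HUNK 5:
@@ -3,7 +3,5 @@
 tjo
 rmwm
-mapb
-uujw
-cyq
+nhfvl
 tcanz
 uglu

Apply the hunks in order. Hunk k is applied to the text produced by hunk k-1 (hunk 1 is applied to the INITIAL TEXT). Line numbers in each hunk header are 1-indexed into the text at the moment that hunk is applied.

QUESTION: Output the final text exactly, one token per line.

Hunk 1: at line 6 remove [osqta,oafct,qnk] add [dccd,uglu] -> 10 lines: tcv vcumd blazn bct fkmf rhb dccd uglu qxtmt nsjv
Hunk 2: at line 3 remove [fkmf,rhb,dccd] add [cyq,tcanz] -> 9 lines: tcv vcumd blazn bct cyq tcanz uglu qxtmt nsjv
Hunk 3: at line 2 remove [blazn] add [tjo,rmwm,gxwho] -> 11 lines: tcv vcumd tjo rmwm gxwho bct cyq tcanz uglu qxtmt nsjv
Hunk 4: at line 4 remove [gxwho,bct] add [mapb,uujw] -> 11 lines: tcv vcumd tjo rmwm mapb uujw cyq tcanz uglu qxtmt nsjv
Hunk 5: at line 3 remove [mapb,uujw,cyq] add [nhfvl] -> 9 lines: tcv vcumd tjo rmwm nhfvl tcanz uglu qxtmt nsjv

Answer: tcv
vcumd
tjo
rmwm
nhfvl
tcanz
uglu
qxtmt
nsjv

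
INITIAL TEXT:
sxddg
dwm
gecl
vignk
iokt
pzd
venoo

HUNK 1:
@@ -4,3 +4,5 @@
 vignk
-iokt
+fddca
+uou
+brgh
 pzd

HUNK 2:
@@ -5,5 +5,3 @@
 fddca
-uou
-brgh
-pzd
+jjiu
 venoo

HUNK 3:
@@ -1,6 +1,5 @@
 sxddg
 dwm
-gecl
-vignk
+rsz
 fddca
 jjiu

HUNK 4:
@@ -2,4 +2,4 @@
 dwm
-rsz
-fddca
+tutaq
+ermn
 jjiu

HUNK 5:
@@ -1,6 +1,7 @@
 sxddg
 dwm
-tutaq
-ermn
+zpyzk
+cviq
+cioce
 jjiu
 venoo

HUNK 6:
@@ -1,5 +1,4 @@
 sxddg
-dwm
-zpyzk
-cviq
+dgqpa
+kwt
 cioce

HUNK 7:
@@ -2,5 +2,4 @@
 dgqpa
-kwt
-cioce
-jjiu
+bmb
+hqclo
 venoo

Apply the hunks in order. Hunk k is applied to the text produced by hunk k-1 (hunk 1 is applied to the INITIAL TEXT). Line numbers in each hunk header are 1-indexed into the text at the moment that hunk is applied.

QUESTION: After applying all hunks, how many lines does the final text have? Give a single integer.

Hunk 1: at line 4 remove [iokt] add [fddca,uou,brgh] -> 9 lines: sxddg dwm gecl vignk fddca uou brgh pzd venoo
Hunk 2: at line 5 remove [uou,brgh,pzd] add [jjiu] -> 7 lines: sxddg dwm gecl vignk fddca jjiu venoo
Hunk 3: at line 1 remove [gecl,vignk] add [rsz] -> 6 lines: sxddg dwm rsz fddca jjiu venoo
Hunk 4: at line 2 remove [rsz,fddca] add [tutaq,ermn] -> 6 lines: sxddg dwm tutaq ermn jjiu venoo
Hunk 5: at line 1 remove [tutaq,ermn] add [zpyzk,cviq,cioce] -> 7 lines: sxddg dwm zpyzk cviq cioce jjiu venoo
Hunk 6: at line 1 remove [dwm,zpyzk,cviq] add [dgqpa,kwt] -> 6 lines: sxddg dgqpa kwt cioce jjiu venoo
Hunk 7: at line 2 remove [kwt,cioce,jjiu] add [bmb,hqclo] -> 5 lines: sxddg dgqpa bmb hqclo venoo
Final line count: 5

Answer: 5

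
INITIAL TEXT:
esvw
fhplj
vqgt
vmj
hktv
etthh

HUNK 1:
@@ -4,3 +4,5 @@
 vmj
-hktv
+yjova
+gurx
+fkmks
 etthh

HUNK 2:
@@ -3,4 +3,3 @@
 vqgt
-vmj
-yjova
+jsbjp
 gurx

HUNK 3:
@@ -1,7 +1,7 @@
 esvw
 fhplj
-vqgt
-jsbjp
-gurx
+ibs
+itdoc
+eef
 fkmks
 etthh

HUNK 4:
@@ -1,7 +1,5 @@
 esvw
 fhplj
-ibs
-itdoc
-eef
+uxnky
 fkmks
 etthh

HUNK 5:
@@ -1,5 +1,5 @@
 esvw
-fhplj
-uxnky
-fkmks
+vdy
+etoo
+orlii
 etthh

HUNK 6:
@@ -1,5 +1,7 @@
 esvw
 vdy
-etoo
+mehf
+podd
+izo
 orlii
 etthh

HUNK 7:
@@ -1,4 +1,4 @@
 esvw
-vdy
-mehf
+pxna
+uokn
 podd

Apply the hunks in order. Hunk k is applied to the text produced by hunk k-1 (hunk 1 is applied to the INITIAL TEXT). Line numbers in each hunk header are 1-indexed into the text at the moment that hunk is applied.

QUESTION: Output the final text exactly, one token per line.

Hunk 1: at line 4 remove [hktv] add [yjova,gurx,fkmks] -> 8 lines: esvw fhplj vqgt vmj yjova gurx fkmks etthh
Hunk 2: at line 3 remove [vmj,yjova] add [jsbjp] -> 7 lines: esvw fhplj vqgt jsbjp gurx fkmks etthh
Hunk 3: at line 1 remove [vqgt,jsbjp,gurx] add [ibs,itdoc,eef] -> 7 lines: esvw fhplj ibs itdoc eef fkmks etthh
Hunk 4: at line 1 remove [ibs,itdoc,eef] add [uxnky] -> 5 lines: esvw fhplj uxnky fkmks etthh
Hunk 5: at line 1 remove [fhplj,uxnky,fkmks] add [vdy,etoo,orlii] -> 5 lines: esvw vdy etoo orlii etthh
Hunk 6: at line 1 remove [etoo] add [mehf,podd,izo] -> 7 lines: esvw vdy mehf podd izo orlii etthh
Hunk 7: at line 1 remove [vdy,mehf] add [pxna,uokn] -> 7 lines: esvw pxna uokn podd izo orlii etthh

Answer: esvw
pxna
uokn
podd
izo
orlii
etthh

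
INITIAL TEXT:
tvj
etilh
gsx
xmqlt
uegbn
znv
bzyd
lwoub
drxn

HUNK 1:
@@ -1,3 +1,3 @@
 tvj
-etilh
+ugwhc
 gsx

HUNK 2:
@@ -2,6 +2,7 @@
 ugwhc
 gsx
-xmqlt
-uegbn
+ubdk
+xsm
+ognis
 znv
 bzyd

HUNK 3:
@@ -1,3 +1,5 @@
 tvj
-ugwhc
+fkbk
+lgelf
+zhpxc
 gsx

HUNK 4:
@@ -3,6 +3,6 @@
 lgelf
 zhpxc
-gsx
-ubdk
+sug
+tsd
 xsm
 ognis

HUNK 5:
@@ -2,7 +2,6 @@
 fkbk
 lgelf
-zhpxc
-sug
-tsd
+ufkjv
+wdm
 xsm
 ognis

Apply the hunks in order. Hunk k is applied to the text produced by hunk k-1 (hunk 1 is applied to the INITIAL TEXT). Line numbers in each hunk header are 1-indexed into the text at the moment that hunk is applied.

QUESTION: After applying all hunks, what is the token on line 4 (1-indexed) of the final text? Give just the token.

Answer: ufkjv

Derivation:
Hunk 1: at line 1 remove [etilh] add [ugwhc] -> 9 lines: tvj ugwhc gsx xmqlt uegbn znv bzyd lwoub drxn
Hunk 2: at line 2 remove [xmqlt,uegbn] add [ubdk,xsm,ognis] -> 10 lines: tvj ugwhc gsx ubdk xsm ognis znv bzyd lwoub drxn
Hunk 3: at line 1 remove [ugwhc] add [fkbk,lgelf,zhpxc] -> 12 lines: tvj fkbk lgelf zhpxc gsx ubdk xsm ognis znv bzyd lwoub drxn
Hunk 4: at line 3 remove [gsx,ubdk] add [sug,tsd] -> 12 lines: tvj fkbk lgelf zhpxc sug tsd xsm ognis znv bzyd lwoub drxn
Hunk 5: at line 2 remove [zhpxc,sug,tsd] add [ufkjv,wdm] -> 11 lines: tvj fkbk lgelf ufkjv wdm xsm ognis znv bzyd lwoub drxn
Final line 4: ufkjv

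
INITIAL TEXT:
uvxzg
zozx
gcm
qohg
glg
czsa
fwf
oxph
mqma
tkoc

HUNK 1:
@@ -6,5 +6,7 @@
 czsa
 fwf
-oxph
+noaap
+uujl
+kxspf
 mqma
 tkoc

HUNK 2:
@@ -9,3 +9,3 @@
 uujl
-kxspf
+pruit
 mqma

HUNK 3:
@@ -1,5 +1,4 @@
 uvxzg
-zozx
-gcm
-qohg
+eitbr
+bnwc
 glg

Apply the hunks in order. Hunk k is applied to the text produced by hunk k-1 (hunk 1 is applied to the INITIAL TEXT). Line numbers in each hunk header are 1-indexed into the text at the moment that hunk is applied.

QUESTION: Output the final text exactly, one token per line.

Answer: uvxzg
eitbr
bnwc
glg
czsa
fwf
noaap
uujl
pruit
mqma
tkoc

Derivation:
Hunk 1: at line 6 remove [oxph] add [noaap,uujl,kxspf] -> 12 lines: uvxzg zozx gcm qohg glg czsa fwf noaap uujl kxspf mqma tkoc
Hunk 2: at line 9 remove [kxspf] add [pruit] -> 12 lines: uvxzg zozx gcm qohg glg czsa fwf noaap uujl pruit mqma tkoc
Hunk 3: at line 1 remove [zozx,gcm,qohg] add [eitbr,bnwc] -> 11 lines: uvxzg eitbr bnwc glg czsa fwf noaap uujl pruit mqma tkoc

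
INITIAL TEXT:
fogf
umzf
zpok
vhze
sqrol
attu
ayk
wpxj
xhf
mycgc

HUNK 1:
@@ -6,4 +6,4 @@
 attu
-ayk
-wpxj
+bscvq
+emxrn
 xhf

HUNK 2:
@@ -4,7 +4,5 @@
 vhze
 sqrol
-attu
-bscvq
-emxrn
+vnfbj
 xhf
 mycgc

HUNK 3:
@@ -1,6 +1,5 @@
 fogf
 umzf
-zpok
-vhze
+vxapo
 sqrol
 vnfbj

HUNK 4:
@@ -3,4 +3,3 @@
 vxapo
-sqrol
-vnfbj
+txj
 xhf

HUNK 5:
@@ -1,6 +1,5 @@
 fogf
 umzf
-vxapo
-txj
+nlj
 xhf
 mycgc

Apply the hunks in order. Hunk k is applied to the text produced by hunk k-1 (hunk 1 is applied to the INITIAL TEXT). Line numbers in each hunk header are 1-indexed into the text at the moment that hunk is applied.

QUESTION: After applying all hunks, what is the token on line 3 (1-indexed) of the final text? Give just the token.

Hunk 1: at line 6 remove [ayk,wpxj] add [bscvq,emxrn] -> 10 lines: fogf umzf zpok vhze sqrol attu bscvq emxrn xhf mycgc
Hunk 2: at line 4 remove [attu,bscvq,emxrn] add [vnfbj] -> 8 lines: fogf umzf zpok vhze sqrol vnfbj xhf mycgc
Hunk 3: at line 1 remove [zpok,vhze] add [vxapo] -> 7 lines: fogf umzf vxapo sqrol vnfbj xhf mycgc
Hunk 4: at line 3 remove [sqrol,vnfbj] add [txj] -> 6 lines: fogf umzf vxapo txj xhf mycgc
Hunk 5: at line 1 remove [vxapo,txj] add [nlj] -> 5 lines: fogf umzf nlj xhf mycgc
Final line 3: nlj

Answer: nlj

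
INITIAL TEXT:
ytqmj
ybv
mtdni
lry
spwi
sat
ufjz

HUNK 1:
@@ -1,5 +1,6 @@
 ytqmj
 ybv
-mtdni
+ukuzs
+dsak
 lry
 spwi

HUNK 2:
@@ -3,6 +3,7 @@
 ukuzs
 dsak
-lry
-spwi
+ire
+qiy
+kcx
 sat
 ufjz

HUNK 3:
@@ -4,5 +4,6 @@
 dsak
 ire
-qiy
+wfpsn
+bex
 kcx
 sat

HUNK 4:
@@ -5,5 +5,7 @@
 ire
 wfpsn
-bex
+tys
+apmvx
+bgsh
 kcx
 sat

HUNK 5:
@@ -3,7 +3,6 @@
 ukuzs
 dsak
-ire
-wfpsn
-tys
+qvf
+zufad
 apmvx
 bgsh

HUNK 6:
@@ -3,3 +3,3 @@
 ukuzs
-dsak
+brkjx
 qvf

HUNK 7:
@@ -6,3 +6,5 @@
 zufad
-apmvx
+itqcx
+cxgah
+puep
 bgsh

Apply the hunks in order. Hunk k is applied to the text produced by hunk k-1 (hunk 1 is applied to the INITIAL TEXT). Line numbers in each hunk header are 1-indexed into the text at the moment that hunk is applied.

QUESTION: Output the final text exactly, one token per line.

Answer: ytqmj
ybv
ukuzs
brkjx
qvf
zufad
itqcx
cxgah
puep
bgsh
kcx
sat
ufjz

Derivation:
Hunk 1: at line 1 remove [mtdni] add [ukuzs,dsak] -> 8 lines: ytqmj ybv ukuzs dsak lry spwi sat ufjz
Hunk 2: at line 3 remove [lry,spwi] add [ire,qiy,kcx] -> 9 lines: ytqmj ybv ukuzs dsak ire qiy kcx sat ufjz
Hunk 3: at line 4 remove [qiy] add [wfpsn,bex] -> 10 lines: ytqmj ybv ukuzs dsak ire wfpsn bex kcx sat ufjz
Hunk 4: at line 5 remove [bex] add [tys,apmvx,bgsh] -> 12 lines: ytqmj ybv ukuzs dsak ire wfpsn tys apmvx bgsh kcx sat ufjz
Hunk 5: at line 3 remove [ire,wfpsn,tys] add [qvf,zufad] -> 11 lines: ytqmj ybv ukuzs dsak qvf zufad apmvx bgsh kcx sat ufjz
Hunk 6: at line 3 remove [dsak] add [brkjx] -> 11 lines: ytqmj ybv ukuzs brkjx qvf zufad apmvx bgsh kcx sat ufjz
Hunk 7: at line 6 remove [apmvx] add [itqcx,cxgah,puep] -> 13 lines: ytqmj ybv ukuzs brkjx qvf zufad itqcx cxgah puep bgsh kcx sat ufjz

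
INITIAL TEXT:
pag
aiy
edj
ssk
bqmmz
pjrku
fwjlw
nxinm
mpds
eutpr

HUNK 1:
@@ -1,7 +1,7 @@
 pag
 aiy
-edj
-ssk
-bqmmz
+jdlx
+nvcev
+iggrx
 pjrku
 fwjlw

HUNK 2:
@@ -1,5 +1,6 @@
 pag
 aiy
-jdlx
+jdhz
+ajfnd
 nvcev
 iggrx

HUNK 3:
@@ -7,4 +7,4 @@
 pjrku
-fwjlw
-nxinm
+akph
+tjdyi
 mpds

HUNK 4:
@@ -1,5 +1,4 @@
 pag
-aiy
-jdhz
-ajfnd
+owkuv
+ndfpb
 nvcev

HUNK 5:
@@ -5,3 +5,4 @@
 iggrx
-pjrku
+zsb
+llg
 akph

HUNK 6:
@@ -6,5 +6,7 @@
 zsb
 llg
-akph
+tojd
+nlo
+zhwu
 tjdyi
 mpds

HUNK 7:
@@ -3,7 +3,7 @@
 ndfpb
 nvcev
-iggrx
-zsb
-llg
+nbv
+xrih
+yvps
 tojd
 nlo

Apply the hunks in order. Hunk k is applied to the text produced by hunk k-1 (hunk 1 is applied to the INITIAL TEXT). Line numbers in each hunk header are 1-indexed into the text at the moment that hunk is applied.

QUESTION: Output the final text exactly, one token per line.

Hunk 1: at line 1 remove [edj,ssk,bqmmz] add [jdlx,nvcev,iggrx] -> 10 lines: pag aiy jdlx nvcev iggrx pjrku fwjlw nxinm mpds eutpr
Hunk 2: at line 1 remove [jdlx] add [jdhz,ajfnd] -> 11 lines: pag aiy jdhz ajfnd nvcev iggrx pjrku fwjlw nxinm mpds eutpr
Hunk 3: at line 7 remove [fwjlw,nxinm] add [akph,tjdyi] -> 11 lines: pag aiy jdhz ajfnd nvcev iggrx pjrku akph tjdyi mpds eutpr
Hunk 4: at line 1 remove [aiy,jdhz,ajfnd] add [owkuv,ndfpb] -> 10 lines: pag owkuv ndfpb nvcev iggrx pjrku akph tjdyi mpds eutpr
Hunk 5: at line 5 remove [pjrku] add [zsb,llg] -> 11 lines: pag owkuv ndfpb nvcev iggrx zsb llg akph tjdyi mpds eutpr
Hunk 6: at line 6 remove [akph] add [tojd,nlo,zhwu] -> 13 lines: pag owkuv ndfpb nvcev iggrx zsb llg tojd nlo zhwu tjdyi mpds eutpr
Hunk 7: at line 3 remove [iggrx,zsb,llg] add [nbv,xrih,yvps] -> 13 lines: pag owkuv ndfpb nvcev nbv xrih yvps tojd nlo zhwu tjdyi mpds eutpr

Answer: pag
owkuv
ndfpb
nvcev
nbv
xrih
yvps
tojd
nlo
zhwu
tjdyi
mpds
eutpr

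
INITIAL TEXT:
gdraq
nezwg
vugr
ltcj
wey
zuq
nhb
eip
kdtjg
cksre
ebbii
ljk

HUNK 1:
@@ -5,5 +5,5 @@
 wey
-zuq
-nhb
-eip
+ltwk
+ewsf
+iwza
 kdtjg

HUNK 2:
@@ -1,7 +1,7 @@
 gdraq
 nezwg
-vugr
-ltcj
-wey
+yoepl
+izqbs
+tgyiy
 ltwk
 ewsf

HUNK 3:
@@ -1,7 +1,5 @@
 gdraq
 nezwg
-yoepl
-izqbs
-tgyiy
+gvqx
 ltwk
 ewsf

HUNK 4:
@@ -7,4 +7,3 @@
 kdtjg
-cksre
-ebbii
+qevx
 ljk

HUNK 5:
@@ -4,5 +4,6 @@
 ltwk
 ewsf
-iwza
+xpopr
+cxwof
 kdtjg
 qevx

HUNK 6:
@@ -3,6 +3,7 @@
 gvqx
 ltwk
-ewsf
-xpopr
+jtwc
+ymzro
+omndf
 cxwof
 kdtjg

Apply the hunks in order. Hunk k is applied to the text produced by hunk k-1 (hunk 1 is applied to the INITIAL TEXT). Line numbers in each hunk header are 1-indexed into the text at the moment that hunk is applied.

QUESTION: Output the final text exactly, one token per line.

Hunk 1: at line 5 remove [zuq,nhb,eip] add [ltwk,ewsf,iwza] -> 12 lines: gdraq nezwg vugr ltcj wey ltwk ewsf iwza kdtjg cksre ebbii ljk
Hunk 2: at line 1 remove [vugr,ltcj,wey] add [yoepl,izqbs,tgyiy] -> 12 lines: gdraq nezwg yoepl izqbs tgyiy ltwk ewsf iwza kdtjg cksre ebbii ljk
Hunk 3: at line 1 remove [yoepl,izqbs,tgyiy] add [gvqx] -> 10 lines: gdraq nezwg gvqx ltwk ewsf iwza kdtjg cksre ebbii ljk
Hunk 4: at line 7 remove [cksre,ebbii] add [qevx] -> 9 lines: gdraq nezwg gvqx ltwk ewsf iwza kdtjg qevx ljk
Hunk 5: at line 4 remove [iwza] add [xpopr,cxwof] -> 10 lines: gdraq nezwg gvqx ltwk ewsf xpopr cxwof kdtjg qevx ljk
Hunk 6: at line 3 remove [ewsf,xpopr] add [jtwc,ymzro,omndf] -> 11 lines: gdraq nezwg gvqx ltwk jtwc ymzro omndf cxwof kdtjg qevx ljk

Answer: gdraq
nezwg
gvqx
ltwk
jtwc
ymzro
omndf
cxwof
kdtjg
qevx
ljk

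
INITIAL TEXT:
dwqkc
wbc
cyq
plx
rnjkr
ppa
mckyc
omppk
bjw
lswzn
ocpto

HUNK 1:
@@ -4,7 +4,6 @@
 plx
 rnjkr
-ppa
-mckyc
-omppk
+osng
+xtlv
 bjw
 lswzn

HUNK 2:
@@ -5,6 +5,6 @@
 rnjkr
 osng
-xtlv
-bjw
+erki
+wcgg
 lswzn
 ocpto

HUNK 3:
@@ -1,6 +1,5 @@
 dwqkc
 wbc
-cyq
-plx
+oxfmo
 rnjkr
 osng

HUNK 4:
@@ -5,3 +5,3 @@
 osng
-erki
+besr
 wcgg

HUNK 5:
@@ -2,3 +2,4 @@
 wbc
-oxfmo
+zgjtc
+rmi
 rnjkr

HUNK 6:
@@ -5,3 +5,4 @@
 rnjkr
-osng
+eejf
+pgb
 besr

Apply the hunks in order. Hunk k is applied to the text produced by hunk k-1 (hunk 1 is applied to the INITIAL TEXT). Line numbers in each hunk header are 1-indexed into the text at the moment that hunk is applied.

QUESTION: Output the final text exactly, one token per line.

Hunk 1: at line 4 remove [ppa,mckyc,omppk] add [osng,xtlv] -> 10 lines: dwqkc wbc cyq plx rnjkr osng xtlv bjw lswzn ocpto
Hunk 2: at line 5 remove [xtlv,bjw] add [erki,wcgg] -> 10 lines: dwqkc wbc cyq plx rnjkr osng erki wcgg lswzn ocpto
Hunk 3: at line 1 remove [cyq,plx] add [oxfmo] -> 9 lines: dwqkc wbc oxfmo rnjkr osng erki wcgg lswzn ocpto
Hunk 4: at line 5 remove [erki] add [besr] -> 9 lines: dwqkc wbc oxfmo rnjkr osng besr wcgg lswzn ocpto
Hunk 5: at line 2 remove [oxfmo] add [zgjtc,rmi] -> 10 lines: dwqkc wbc zgjtc rmi rnjkr osng besr wcgg lswzn ocpto
Hunk 6: at line 5 remove [osng] add [eejf,pgb] -> 11 lines: dwqkc wbc zgjtc rmi rnjkr eejf pgb besr wcgg lswzn ocpto

Answer: dwqkc
wbc
zgjtc
rmi
rnjkr
eejf
pgb
besr
wcgg
lswzn
ocpto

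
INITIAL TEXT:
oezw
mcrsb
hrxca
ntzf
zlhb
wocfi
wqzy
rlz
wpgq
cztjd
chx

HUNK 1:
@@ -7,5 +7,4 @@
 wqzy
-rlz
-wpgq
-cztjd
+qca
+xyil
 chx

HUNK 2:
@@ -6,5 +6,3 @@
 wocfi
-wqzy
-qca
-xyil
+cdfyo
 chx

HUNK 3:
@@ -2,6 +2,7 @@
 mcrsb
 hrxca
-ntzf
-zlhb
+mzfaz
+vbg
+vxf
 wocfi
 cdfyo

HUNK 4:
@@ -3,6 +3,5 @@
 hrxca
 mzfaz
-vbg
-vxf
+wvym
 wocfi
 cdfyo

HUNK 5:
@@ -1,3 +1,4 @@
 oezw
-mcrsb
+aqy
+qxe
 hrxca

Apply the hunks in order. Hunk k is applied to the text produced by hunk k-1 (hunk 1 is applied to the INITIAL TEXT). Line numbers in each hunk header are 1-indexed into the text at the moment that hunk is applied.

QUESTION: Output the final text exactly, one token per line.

Hunk 1: at line 7 remove [rlz,wpgq,cztjd] add [qca,xyil] -> 10 lines: oezw mcrsb hrxca ntzf zlhb wocfi wqzy qca xyil chx
Hunk 2: at line 6 remove [wqzy,qca,xyil] add [cdfyo] -> 8 lines: oezw mcrsb hrxca ntzf zlhb wocfi cdfyo chx
Hunk 3: at line 2 remove [ntzf,zlhb] add [mzfaz,vbg,vxf] -> 9 lines: oezw mcrsb hrxca mzfaz vbg vxf wocfi cdfyo chx
Hunk 4: at line 3 remove [vbg,vxf] add [wvym] -> 8 lines: oezw mcrsb hrxca mzfaz wvym wocfi cdfyo chx
Hunk 5: at line 1 remove [mcrsb] add [aqy,qxe] -> 9 lines: oezw aqy qxe hrxca mzfaz wvym wocfi cdfyo chx

Answer: oezw
aqy
qxe
hrxca
mzfaz
wvym
wocfi
cdfyo
chx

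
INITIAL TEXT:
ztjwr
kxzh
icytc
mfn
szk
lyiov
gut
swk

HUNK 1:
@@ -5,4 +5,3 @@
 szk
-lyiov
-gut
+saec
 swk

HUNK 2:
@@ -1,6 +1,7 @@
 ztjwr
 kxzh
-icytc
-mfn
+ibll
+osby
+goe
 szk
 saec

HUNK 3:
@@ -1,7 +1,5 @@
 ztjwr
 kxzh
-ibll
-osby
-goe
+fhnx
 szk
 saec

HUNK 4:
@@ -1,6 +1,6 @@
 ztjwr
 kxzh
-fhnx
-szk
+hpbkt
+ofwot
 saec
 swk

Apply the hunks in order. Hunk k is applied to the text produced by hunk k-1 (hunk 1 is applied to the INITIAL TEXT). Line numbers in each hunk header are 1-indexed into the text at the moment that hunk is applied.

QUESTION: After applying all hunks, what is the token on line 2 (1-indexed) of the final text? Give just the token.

Hunk 1: at line 5 remove [lyiov,gut] add [saec] -> 7 lines: ztjwr kxzh icytc mfn szk saec swk
Hunk 2: at line 1 remove [icytc,mfn] add [ibll,osby,goe] -> 8 lines: ztjwr kxzh ibll osby goe szk saec swk
Hunk 3: at line 1 remove [ibll,osby,goe] add [fhnx] -> 6 lines: ztjwr kxzh fhnx szk saec swk
Hunk 4: at line 1 remove [fhnx,szk] add [hpbkt,ofwot] -> 6 lines: ztjwr kxzh hpbkt ofwot saec swk
Final line 2: kxzh

Answer: kxzh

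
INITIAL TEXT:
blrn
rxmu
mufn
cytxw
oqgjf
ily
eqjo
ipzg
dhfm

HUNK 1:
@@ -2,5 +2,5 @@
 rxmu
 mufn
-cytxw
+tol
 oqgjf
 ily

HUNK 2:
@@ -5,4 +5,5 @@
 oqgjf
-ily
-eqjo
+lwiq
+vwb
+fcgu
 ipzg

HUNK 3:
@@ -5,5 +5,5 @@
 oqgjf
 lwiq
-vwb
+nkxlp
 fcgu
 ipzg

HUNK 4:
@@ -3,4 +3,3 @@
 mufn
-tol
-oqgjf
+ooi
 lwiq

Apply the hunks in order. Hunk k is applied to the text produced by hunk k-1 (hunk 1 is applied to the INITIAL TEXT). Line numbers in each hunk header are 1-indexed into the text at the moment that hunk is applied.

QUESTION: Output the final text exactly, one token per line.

Answer: blrn
rxmu
mufn
ooi
lwiq
nkxlp
fcgu
ipzg
dhfm

Derivation:
Hunk 1: at line 2 remove [cytxw] add [tol] -> 9 lines: blrn rxmu mufn tol oqgjf ily eqjo ipzg dhfm
Hunk 2: at line 5 remove [ily,eqjo] add [lwiq,vwb,fcgu] -> 10 lines: blrn rxmu mufn tol oqgjf lwiq vwb fcgu ipzg dhfm
Hunk 3: at line 5 remove [vwb] add [nkxlp] -> 10 lines: blrn rxmu mufn tol oqgjf lwiq nkxlp fcgu ipzg dhfm
Hunk 4: at line 3 remove [tol,oqgjf] add [ooi] -> 9 lines: blrn rxmu mufn ooi lwiq nkxlp fcgu ipzg dhfm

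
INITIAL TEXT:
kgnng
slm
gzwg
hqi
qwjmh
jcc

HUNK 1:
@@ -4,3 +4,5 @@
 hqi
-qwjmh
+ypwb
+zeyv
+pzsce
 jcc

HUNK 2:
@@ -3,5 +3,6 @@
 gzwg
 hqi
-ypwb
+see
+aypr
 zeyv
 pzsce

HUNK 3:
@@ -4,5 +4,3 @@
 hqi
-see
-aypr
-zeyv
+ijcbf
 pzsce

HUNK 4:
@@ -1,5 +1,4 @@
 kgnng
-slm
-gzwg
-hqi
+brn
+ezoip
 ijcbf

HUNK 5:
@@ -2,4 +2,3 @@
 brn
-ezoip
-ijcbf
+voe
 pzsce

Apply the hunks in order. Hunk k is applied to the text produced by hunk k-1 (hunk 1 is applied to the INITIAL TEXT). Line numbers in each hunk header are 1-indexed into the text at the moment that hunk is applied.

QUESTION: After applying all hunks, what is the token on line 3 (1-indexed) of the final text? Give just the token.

Hunk 1: at line 4 remove [qwjmh] add [ypwb,zeyv,pzsce] -> 8 lines: kgnng slm gzwg hqi ypwb zeyv pzsce jcc
Hunk 2: at line 3 remove [ypwb] add [see,aypr] -> 9 lines: kgnng slm gzwg hqi see aypr zeyv pzsce jcc
Hunk 3: at line 4 remove [see,aypr,zeyv] add [ijcbf] -> 7 lines: kgnng slm gzwg hqi ijcbf pzsce jcc
Hunk 4: at line 1 remove [slm,gzwg,hqi] add [brn,ezoip] -> 6 lines: kgnng brn ezoip ijcbf pzsce jcc
Hunk 5: at line 2 remove [ezoip,ijcbf] add [voe] -> 5 lines: kgnng brn voe pzsce jcc
Final line 3: voe

Answer: voe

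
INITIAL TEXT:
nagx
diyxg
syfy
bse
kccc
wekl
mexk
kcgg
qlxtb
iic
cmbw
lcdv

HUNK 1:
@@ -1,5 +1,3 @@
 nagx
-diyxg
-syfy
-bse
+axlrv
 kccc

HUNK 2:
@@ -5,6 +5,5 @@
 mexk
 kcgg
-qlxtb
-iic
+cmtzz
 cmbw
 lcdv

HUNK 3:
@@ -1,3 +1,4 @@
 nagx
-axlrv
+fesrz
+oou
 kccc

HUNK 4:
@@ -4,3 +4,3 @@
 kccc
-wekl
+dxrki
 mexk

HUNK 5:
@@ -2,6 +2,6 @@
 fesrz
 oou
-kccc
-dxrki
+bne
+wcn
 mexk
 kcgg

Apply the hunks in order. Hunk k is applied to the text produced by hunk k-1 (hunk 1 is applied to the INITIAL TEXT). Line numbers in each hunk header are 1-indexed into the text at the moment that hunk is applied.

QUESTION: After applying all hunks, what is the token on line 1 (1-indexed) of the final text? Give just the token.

Hunk 1: at line 1 remove [diyxg,syfy,bse] add [axlrv] -> 10 lines: nagx axlrv kccc wekl mexk kcgg qlxtb iic cmbw lcdv
Hunk 2: at line 5 remove [qlxtb,iic] add [cmtzz] -> 9 lines: nagx axlrv kccc wekl mexk kcgg cmtzz cmbw lcdv
Hunk 3: at line 1 remove [axlrv] add [fesrz,oou] -> 10 lines: nagx fesrz oou kccc wekl mexk kcgg cmtzz cmbw lcdv
Hunk 4: at line 4 remove [wekl] add [dxrki] -> 10 lines: nagx fesrz oou kccc dxrki mexk kcgg cmtzz cmbw lcdv
Hunk 5: at line 2 remove [kccc,dxrki] add [bne,wcn] -> 10 lines: nagx fesrz oou bne wcn mexk kcgg cmtzz cmbw lcdv
Final line 1: nagx

Answer: nagx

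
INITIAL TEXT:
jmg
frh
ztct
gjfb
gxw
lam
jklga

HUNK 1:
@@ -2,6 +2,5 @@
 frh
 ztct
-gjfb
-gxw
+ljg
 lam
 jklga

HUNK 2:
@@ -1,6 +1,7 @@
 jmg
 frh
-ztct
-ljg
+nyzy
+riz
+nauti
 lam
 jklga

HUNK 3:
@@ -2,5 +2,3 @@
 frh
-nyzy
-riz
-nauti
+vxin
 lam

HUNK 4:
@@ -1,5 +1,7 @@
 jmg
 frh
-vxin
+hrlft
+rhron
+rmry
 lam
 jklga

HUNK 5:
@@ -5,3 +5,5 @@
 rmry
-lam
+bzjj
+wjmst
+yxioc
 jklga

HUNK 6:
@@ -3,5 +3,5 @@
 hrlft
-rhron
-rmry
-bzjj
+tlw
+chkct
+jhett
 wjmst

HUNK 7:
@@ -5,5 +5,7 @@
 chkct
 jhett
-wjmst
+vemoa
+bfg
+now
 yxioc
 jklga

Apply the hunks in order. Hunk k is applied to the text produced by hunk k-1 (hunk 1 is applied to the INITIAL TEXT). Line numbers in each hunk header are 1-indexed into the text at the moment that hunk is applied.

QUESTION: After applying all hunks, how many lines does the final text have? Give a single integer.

Answer: 11

Derivation:
Hunk 1: at line 2 remove [gjfb,gxw] add [ljg] -> 6 lines: jmg frh ztct ljg lam jklga
Hunk 2: at line 1 remove [ztct,ljg] add [nyzy,riz,nauti] -> 7 lines: jmg frh nyzy riz nauti lam jklga
Hunk 3: at line 2 remove [nyzy,riz,nauti] add [vxin] -> 5 lines: jmg frh vxin lam jklga
Hunk 4: at line 1 remove [vxin] add [hrlft,rhron,rmry] -> 7 lines: jmg frh hrlft rhron rmry lam jklga
Hunk 5: at line 5 remove [lam] add [bzjj,wjmst,yxioc] -> 9 lines: jmg frh hrlft rhron rmry bzjj wjmst yxioc jklga
Hunk 6: at line 3 remove [rhron,rmry,bzjj] add [tlw,chkct,jhett] -> 9 lines: jmg frh hrlft tlw chkct jhett wjmst yxioc jklga
Hunk 7: at line 5 remove [wjmst] add [vemoa,bfg,now] -> 11 lines: jmg frh hrlft tlw chkct jhett vemoa bfg now yxioc jklga
Final line count: 11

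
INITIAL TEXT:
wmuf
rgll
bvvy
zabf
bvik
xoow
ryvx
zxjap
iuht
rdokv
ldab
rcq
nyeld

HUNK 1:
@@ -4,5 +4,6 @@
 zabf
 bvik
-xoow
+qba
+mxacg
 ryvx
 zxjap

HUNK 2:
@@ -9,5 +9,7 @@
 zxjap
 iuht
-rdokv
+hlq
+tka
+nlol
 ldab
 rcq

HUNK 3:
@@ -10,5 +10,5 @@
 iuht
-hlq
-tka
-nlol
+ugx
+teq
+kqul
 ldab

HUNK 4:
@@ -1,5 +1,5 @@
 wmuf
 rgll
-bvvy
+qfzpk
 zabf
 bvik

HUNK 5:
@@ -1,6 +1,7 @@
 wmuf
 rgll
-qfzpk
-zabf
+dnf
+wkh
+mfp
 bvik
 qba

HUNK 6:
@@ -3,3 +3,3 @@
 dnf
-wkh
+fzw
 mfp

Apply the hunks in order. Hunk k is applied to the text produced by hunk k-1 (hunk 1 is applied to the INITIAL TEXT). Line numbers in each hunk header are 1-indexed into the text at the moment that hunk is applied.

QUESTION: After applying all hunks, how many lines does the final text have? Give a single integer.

Answer: 17

Derivation:
Hunk 1: at line 4 remove [xoow] add [qba,mxacg] -> 14 lines: wmuf rgll bvvy zabf bvik qba mxacg ryvx zxjap iuht rdokv ldab rcq nyeld
Hunk 2: at line 9 remove [rdokv] add [hlq,tka,nlol] -> 16 lines: wmuf rgll bvvy zabf bvik qba mxacg ryvx zxjap iuht hlq tka nlol ldab rcq nyeld
Hunk 3: at line 10 remove [hlq,tka,nlol] add [ugx,teq,kqul] -> 16 lines: wmuf rgll bvvy zabf bvik qba mxacg ryvx zxjap iuht ugx teq kqul ldab rcq nyeld
Hunk 4: at line 1 remove [bvvy] add [qfzpk] -> 16 lines: wmuf rgll qfzpk zabf bvik qba mxacg ryvx zxjap iuht ugx teq kqul ldab rcq nyeld
Hunk 5: at line 1 remove [qfzpk,zabf] add [dnf,wkh,mfp] -> 17 lines: wmuf rgll dnf wkh mfp bvik qba mxacg ryvx zxjap iuht ugx teq kqul ldab rcq nyeld
Hunk 6: at line 3 remove [wkh] add [fzw] -> 17 lines: wmuf rgll dnf fzw mfp bvik qba mxacg ryvx zxjap iuht ugx teq kqul ldab rcq nyeld
Final line count: 17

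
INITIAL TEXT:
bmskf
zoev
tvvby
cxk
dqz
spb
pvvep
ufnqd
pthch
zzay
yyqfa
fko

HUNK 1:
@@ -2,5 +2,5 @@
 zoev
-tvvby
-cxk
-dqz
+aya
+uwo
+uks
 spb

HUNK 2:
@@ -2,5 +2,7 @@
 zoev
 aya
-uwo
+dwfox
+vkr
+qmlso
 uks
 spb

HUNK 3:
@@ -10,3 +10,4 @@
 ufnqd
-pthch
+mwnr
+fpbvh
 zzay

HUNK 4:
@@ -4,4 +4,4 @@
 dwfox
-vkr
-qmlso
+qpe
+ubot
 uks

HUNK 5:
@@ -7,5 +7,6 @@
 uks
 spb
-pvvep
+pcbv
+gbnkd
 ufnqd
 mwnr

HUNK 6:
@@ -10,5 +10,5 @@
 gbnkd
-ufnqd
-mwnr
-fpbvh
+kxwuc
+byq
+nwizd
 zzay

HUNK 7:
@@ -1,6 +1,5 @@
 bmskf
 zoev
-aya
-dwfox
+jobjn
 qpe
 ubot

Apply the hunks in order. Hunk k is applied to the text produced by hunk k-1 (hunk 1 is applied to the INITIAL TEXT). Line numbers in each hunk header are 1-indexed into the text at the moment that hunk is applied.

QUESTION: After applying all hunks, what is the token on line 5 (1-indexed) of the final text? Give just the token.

Hunk 1: at line 2 remove [tvvby,cxk,dqz] add [aya,uwo,uks] -> 12 lines: bmskf zoev aya uwo uks spb pvvep ufnqd pthch zzay yyqfa fko
Hunk 2: at line 2 remove [uwo] add [dwfox,vkr,qmlso] -> 14 lines: bmskf zoev aya dwfox vkr qmlso uks spb pvvep ufnqd pthch zzay yyqfa fko
Hunk 3: at line 10 remove [pthch] add [mwnr,fpbvh] -> 15 lines: bmskf zoev aya dwfox vkr qmlso uks spb pvvep ufnqd mwnr fpbvh zzay yyqfa fko
Hunk 4: at line 4 remove [vkr,qmlso] add [qpe,ubot] -> 15 lines: bmskf zoev aya dwfox qpe ubot uks spb pvvep ufnqd mwnr fpbvh zzay yyqfa fko
Hunk 5: at line 7 remove [pvvep] add [pcbv,gbnkd] -> 16 lines: bmskf zoev aya dwfox qpe ubot uks spb pcbv gbnkd ufnqd mwnr fpbvh zzay yyqfa fko
Hunk 6: at line 10 remove [ufnqd,mwnr,fpbvh] add [kxwuc,byq,nwizd] -> 16 lines: bmskf zoev aya dwfox qpe ubot uks spb pcbv gbnkd kxwuc byq nwizd zzay yyqfa fko
Hunk 7: at line 1 remove [aya,dwfox] add [jobjn] -> 15 lines: bmskf zoev jobjn qpe ubot uks spb pcbv gbnkd kxwuc byq nwizd zzay yyqfa fko
Final line 5: ubot

Answer: ubot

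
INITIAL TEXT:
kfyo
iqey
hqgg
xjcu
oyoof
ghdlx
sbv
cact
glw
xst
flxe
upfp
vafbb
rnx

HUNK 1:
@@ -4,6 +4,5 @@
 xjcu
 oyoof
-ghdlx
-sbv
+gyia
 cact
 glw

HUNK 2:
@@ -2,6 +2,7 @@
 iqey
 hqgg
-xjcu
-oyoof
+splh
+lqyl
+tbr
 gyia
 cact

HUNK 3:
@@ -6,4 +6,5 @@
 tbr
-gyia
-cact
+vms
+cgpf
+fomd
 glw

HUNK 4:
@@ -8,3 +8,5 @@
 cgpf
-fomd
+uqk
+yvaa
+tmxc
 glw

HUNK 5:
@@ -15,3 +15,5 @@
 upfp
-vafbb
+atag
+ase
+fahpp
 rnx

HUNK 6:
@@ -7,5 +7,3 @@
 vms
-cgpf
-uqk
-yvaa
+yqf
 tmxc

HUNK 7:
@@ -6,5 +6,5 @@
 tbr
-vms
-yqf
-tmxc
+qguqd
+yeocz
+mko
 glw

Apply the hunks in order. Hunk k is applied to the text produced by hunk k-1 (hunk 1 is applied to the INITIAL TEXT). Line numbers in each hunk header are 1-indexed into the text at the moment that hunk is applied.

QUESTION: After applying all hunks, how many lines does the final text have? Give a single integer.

Hunk 1: at line 4 remove [ghdlx,sbv] add [gyia] -> 13 lines: kfyo iqey hqgg xjcu oyoof gyia cact glw xst flxe upfp vafbb rnx
Hunk 2: at line 2 remove [xjcu,oyoof] add [splh,lqyl,tbr] -> 14 lines: kfyo iqey hqgg splh lqyl tbr gyia cact glw xst flxe upfp vafbb rnx
Hunk 3: at line 6 remove [gyia,cact] add [vms,cgpf,fomd] -> 15 lines: kfyo iqey hqgg splh lqyl tbr vms cgpf fomd glw xst flxe upfp vafbb rnx
Hunk 4: at line 8 remove [fomd] add [uqk,yvaa,tmxc] -> 17 lines: kfyo iqey hqgg splh lqyl tbr vms cgpf uqk yvaa tmxc glw xst flxe upfp vafbb rnx
Hunk 5: at line 15 remove [vafbb] add [atag,ase,fahpp] -> 19 lines: kfyo iqey hqgg splh lqyl tbr vms cgpf uqk yvaa tmxc glw xst flxe upfp atag ase fahpp rnx
Hunk 6: at line 7 remove [cgpf,uqk,yvaa] add [yqf] -> 17 lines: kfyo iqey hqgg splh lqyl tbr vms yqf tmxc glw xst flxe upfp atag ase fahpp rnx
Hunk 7: at line 6 remove [vms,yqf,tmxc] add [qguqd,yeocz,mko] -> 17 lines: kfyo iqey hqgg splh lqyl tbr qguqd yeocz mko glw xst flxe upfp atag ase fahpp rnx
Final line count: 17

Answer: 17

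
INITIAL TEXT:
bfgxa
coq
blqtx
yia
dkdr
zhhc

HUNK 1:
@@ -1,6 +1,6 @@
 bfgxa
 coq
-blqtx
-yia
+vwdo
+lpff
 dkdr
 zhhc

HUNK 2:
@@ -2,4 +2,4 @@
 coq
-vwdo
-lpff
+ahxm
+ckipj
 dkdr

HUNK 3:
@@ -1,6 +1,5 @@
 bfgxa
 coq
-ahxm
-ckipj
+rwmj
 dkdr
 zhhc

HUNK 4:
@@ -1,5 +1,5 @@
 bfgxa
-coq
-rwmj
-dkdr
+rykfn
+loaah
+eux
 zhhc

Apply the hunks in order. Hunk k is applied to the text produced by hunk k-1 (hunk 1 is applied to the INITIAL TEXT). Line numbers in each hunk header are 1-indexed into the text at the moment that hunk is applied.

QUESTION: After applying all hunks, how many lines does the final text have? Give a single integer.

Hunk 1: at line 1 remove [blqtx,yia] add [vwdo,lpff] -> 6 lines: bfgxa coq vwdo lpff dkdr zhhc
Hunk 2: at line 2 remove [vwdo,lpff] add [ahxm,ckipj] -> 6 lines: bfgxa coq ahxm ckipj dkdr zhhc
Hunk 3: at line 1 remove [ahxm,ckipj] add [rwmj] -> 5 lines: bfgxa coq rwmj dkdr zhhc
Hunk 4: at line 1 remove [coq,rwmj,dkdr] add [rykfn,loaah,eux] -> 5 lines: bfgxa rykfn loaah eux zhhc
Final line count: 5

Answer: 5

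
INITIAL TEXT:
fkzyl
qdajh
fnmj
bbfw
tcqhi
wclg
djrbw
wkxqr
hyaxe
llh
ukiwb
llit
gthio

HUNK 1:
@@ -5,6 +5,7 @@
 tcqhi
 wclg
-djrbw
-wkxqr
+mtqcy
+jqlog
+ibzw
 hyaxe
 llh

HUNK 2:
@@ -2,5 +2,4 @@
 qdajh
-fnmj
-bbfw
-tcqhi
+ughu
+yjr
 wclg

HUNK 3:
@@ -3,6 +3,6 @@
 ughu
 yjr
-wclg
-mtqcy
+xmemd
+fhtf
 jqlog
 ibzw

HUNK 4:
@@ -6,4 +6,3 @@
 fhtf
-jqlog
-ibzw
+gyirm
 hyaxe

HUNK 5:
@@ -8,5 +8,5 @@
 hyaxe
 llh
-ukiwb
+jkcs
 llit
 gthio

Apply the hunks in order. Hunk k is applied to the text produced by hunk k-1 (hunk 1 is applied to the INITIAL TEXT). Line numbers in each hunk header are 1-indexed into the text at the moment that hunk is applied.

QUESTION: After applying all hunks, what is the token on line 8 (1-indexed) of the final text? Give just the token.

Answer: hyaxe

Derivation:
Hunk 1: at line 5 remove [djrbw,wkxqr] add [mtqcy,jqlog,ibzw] -> 14 lines: fkzyl qdajh fnmj bbfw tcqhi wclg mtqcy jqlog ibzw hyaxe llh ukiwb llit gthio
Hunk 2: at line 2 remove [fnmj,bbfw,tcqhi] add [ughu,yjr] -> 13 lines: fkzyl qdajh ughu yjr wclg mtqcy jqlog ibzw hyaxe llh ukiwb llit gthio
Hunk 3: at line 3 remove [wclg,mtqcy] add [xmemd,fhtf] -> 13 lines: fkzyl qdajh ughu yjr xmemd fhtf jqlog ibzw hyaxe llh ukiwb llit gthio
Hunk 4: at line 6 remove [jqlog,ibzw] add [gyirm] -> 12 lines: fkzyl qdajh ughu yjr xmemd fhtf gyirm hyaxe llh ukiwb llit gthio
Hunk 5: at line 8 remove [ukiwb] add [jkcs] -> 12 lines: fkzyl qdajh ughu yjr xmemd fhtf gyirm hyaxe llh jkcs llit gthio
Final line 8: hyaxe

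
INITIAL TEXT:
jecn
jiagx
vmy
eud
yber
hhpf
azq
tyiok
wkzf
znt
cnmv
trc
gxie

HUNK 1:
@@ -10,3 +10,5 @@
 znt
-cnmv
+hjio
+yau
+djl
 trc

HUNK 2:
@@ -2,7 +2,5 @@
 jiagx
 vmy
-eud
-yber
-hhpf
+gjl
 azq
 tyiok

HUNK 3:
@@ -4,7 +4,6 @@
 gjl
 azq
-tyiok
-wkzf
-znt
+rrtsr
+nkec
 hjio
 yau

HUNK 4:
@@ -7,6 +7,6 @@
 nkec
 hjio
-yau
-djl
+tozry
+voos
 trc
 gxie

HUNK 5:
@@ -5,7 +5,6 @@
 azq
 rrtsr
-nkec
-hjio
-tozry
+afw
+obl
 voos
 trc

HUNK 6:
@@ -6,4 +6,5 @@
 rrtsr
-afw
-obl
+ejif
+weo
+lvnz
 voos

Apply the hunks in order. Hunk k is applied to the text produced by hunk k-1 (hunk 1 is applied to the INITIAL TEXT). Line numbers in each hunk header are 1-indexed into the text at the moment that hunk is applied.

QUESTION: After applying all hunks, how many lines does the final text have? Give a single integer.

Answer: 12

Derivation:
Hunk 1: at line 10 remove [cnmv] add [hjio,yau,djl] -> 15 lines: jecn jiagx vmy eud yber hhpf azq tyiok wkzf znt hjio yau djl trc gxie
Hunk 2: at line 2 remove [eud,yber,hhpf] add [gjl] -> 13 lines: jecn jiagx vmy gjl azq tyiok wkzf znt hjio yau djl trc gxie
Hunk 3: at line 4 remove [tyiok,wkzf,znt] add [rrtsr,nkec] -> 12 lines: jecn jiagx vmy gjl azq rrtsr nkec hjio yau djl trc gxie
Hunk 4: at line 7 remove [yau,djl] add [tozry,voos] -> 12 lines: jecn jiagx vmy gjl azq rrtsr nkec hjio tozry voos trc gxie
Hunk 5: at line 5 remove [nkec,hjio,tozry] add [afw,obl] -> 11 lines: jecn jiagx vmy gjl azq rrtsr afw obl voos trc gxie
Hunk 6: at line 6 remove [afw,obl] add [ejif,weo,lvnz] -> 12 lines: jecn jiagx vmy gjl azq rrtsr ejif weo lvnz voos trc gxie
Final line count: 12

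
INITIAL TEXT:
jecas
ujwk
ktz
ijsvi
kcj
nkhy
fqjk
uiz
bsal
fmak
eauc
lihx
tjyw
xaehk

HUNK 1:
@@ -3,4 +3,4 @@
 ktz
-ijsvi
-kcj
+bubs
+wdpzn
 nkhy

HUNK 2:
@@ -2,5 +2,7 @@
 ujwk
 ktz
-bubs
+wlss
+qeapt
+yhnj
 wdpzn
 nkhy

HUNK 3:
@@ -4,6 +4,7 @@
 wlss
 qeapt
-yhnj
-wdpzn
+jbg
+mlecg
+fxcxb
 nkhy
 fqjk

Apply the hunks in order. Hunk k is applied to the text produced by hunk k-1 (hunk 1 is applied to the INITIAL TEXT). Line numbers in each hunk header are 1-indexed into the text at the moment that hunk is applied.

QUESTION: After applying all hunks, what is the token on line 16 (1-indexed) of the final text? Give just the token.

Hunk 1: at line 3 remove [ijsvi,kcj] add [bubs,wdpzn] -> 14 lines: jecas ujwk ktz bubs wdpzn nkhy fqjk uiz bsal fmak eauc lihx tjyw xaehk
Hunk 2: at line 2 remove [bubs] add [wlss,qeapt,yhnj] -> 16 lines: jecas ujwk ktz wlss qeapt yhnj wdpzn nkhy fqjk uiz bsal fmak eauc lihx tjyw xaehk
Hunk 3: at line 4 remove [yhnj,wdpzn] add [jbg,mlecg,fxcxb] -> 17 lines: jecas ujwk ktz wlss qeapt jbg mlecg fxcxb nkhy fqjk uiz bsal fmak eauc lihx tjyw xaehk
Final line 16: tjyw

Answer: tjyw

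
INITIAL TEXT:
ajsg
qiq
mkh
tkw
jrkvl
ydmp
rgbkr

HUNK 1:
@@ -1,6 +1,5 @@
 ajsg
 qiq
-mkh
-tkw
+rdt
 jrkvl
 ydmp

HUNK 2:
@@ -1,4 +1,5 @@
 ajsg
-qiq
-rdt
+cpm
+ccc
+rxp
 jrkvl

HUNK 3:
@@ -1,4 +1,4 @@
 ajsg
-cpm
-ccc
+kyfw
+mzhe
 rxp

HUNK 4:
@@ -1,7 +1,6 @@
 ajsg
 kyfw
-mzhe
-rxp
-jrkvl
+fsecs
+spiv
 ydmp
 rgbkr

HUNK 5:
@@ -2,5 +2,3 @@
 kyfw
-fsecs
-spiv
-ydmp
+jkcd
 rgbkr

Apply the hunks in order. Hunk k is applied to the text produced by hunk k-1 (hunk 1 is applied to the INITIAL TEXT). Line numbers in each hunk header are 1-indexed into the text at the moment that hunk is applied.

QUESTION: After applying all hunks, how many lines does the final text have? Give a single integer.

Answer: 4

Derivation:
Hunk 1: at line 1 remove [mkh,tkw] add [rdt] -> 6 lines: ajsg qiq rdt jrkvl ydmp rgbkr
Hunk 2: at line 1 remove [qiq,rdt] add [cpm,ccc,rxp] -> 7 lines: ajsg cpm ccc rxp jrkvl ydmp rgbkr
Hunk 3: at line 1 remove [cpm,ccc] add [kyfw,mzhe] -> 7 lines: ajsg kyfw mzhe rxp jrkvl ydmp rgbkr
Hunk 4: at line 1 remove [mzhe,rxp,jrkvl] add [fsecs,spiv] -> 6 lines: ajsg kyfw fsecs spiv ydmp rgbkr
Hunk 5: at line 2 remove [fsecs,spiv,ydmp] add [jkcd] -> 4 lines: ajsg kyfw jkcd rgbkr
Final line count: 4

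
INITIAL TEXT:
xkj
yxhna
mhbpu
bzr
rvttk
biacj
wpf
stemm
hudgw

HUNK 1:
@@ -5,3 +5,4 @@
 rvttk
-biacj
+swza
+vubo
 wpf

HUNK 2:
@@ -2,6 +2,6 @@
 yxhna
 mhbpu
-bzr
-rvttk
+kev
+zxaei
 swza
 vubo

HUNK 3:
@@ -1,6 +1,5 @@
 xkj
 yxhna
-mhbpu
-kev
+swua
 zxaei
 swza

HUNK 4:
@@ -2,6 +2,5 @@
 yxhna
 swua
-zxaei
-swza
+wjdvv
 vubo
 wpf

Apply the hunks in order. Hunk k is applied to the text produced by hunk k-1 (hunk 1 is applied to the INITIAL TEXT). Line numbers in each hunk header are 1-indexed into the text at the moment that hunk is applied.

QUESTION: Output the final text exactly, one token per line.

Answer: xkj
yxhna
swua
wjdvv
vubo
wpf
stemm
hudgw

Derivation:
Hunk 1: at line 5 remove [biacj] add [swza,vubo] -> 10 lines: xkj yxhna mhbpu bzr rvttk swza vubo wpf stemm hudgw
Hunk 2: at line 2 remove [bzr,rvttk] add [kev,zxaei] -> 10 lines: xkj yxhna mhbpu kev zxaei swza vubo wpf stemm hudgw
Hunk 3: at line 1 remove [mhbpu,kev] add [swua] -> 9 lines: xkj yxhna swua zxaei swza vubo wpf stemm hudgw
Hunk 4: at line 2 remove [zxaei,swza] add [wjdvv] -> 8 lines: xkj yxhna swua wjdvv vubo wpf stemm hudgw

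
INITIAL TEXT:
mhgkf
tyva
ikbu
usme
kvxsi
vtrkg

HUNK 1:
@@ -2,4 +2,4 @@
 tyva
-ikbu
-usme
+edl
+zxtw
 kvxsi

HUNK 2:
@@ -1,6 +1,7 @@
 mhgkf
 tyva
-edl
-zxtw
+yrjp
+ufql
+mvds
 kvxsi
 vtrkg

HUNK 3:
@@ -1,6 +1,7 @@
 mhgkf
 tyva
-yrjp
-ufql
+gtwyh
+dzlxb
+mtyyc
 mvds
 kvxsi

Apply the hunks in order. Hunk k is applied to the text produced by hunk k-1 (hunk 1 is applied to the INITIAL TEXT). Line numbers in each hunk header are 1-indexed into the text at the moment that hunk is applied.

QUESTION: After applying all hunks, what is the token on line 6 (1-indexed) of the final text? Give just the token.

Hunk 1: at line 2 remove [ikbu,usme] add [edl,zxtw] -> 6 lines: mhgkf tyva edl zxtw kvxsi vtrkg
Hunk 2: at line 1 remove [edl,zxtw] add [yrjp,ufql,mvds] -> 7 lines: mhgkf tyva yrjp ufql mvds kvxsi vtrkg
Hunk 3: at line 1 remove [yrjp,ufql] add [gtwyh,dzlxb,mtyyc] -> 8 lines: mhgkf tyva gtwyh dzlxb mtyyc mvds kvxsi vtrkg
Final line 6: mvds

Answer: mvds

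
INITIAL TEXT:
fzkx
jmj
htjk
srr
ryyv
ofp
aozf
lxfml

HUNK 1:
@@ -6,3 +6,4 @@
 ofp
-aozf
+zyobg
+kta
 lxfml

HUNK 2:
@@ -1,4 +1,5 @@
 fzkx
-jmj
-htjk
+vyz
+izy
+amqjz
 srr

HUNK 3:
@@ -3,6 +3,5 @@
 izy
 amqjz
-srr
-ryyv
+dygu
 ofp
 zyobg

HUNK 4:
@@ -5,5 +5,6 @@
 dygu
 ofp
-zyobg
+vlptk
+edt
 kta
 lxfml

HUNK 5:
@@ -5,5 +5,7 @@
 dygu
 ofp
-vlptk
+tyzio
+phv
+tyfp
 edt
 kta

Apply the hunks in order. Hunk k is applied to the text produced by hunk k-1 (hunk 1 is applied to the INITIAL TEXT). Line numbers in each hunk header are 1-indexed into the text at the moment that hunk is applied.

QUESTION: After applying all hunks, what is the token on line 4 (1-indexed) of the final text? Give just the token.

Hunk 1: at line 6 remove [aozf] add [zyobg,kta] -> 9 lines: fzkx jmj htjk srr ryyv ofp zyobg kta lxfml
Hunk 2: at line 1 remove [jmj,htjk] add [vyz,izy,amqjz] -> 10 lines: fzkx vyz izy amqjz srr ryyv ofp zyobg kta lxfml
Hunk 3: at line 3 remove [srr,ryyv] add [dygu] -> 9 lines: fzkx vyz izy amqjz dygu ofp zyobg kta lxfml
Hunk 4: at line 5 remove [zyobg] add [vlptk,edt] -> 10 lines: fzkx vyz izy amqjz dygu ofp vlptk edt kta lxfml
Hunk 5: at line 5 remove [vlptk] add [tyzio,phv,tyfp] -> 12 lines: fzkx vyz izy amqjz dygu ofp tyzio phv tyfp edt kta lxfml
Final line 4: amqjz

Answer: amqjz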